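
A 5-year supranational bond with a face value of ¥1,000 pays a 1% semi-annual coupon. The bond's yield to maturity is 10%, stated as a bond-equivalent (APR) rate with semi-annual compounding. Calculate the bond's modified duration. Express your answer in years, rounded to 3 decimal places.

Periodic yield y = 0.05. First find Macaulay duration:
  t   CF        PV=CF/(1+0.05)^t    t·PV
  1         5.00         4.7619         4.7619
  2         5.00         4.5351         9.0703
  3         5.00         4.3192        12.9576
  4         5.00         4.1135        16.4540
  5         5.00         3.9176        19.5882
  6         5.00         3.7311        22.3865
  7         5.00         3.5534        24.8738
  8         5.00         3.3842        27.0736
  9         5.00         3.2230        29.0074
  10    1,005.00       616.9828     6,169.8282
  Σ                    652.5219     6,336.0014
P = 652.5219; Macaulay duration = 6,336.0014 / 652.5219 = 9.71002 half-year periods = 4.85501 years.
Modified duration = D_Mac / (1 + y) = 4.85501 / 1.05 = 4.62382 years.

4.624 years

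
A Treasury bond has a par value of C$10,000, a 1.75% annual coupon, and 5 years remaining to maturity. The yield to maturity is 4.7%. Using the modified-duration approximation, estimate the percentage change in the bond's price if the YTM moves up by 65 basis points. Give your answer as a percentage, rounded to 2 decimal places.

Periodic yield y = 0.047. Modified duration first:
  t   CF        PV=CF/(1+0.047)^t    t·PV
  1       175.00       167.1442       167.1442
  2       175.00       159.6411       319.2822
  3       175.00       152.4748       457.4243
  4       175.00       145.6302       582.5206
  5    10,175.00     8,087.2526    40,436.2631
  Σ                  8,712.1429    41,962.6345
P = 8,712.1429; D_Mac = 4.81657 yrs; D_mod = 4.81657/(1+0.047) = 4.60035 yrs.
ΔP/P ≈ -D_mod · Δy = -4.60035 × (+0.0065) = -0.029902 = -2.9902%.

-2.99%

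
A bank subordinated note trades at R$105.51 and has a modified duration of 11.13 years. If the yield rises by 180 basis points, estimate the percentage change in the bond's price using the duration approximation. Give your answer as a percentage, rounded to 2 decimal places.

Duration approximation: ΔP/P ≈ -D_mod · Δy = -11.13 × (+0.018) = -0.200340.
As a percentage: -20.0340%.

-20.03%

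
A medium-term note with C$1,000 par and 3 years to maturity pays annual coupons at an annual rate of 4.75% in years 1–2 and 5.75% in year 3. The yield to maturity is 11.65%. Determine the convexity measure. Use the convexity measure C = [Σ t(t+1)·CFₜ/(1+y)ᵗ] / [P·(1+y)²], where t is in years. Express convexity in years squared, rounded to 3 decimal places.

9.002

With y = 0.1165:
  t   CF        PV=CF/(1+0.1165)^t    t·PV        t(t+1)·PV
  1        47.50        42.5437        42.5437          85.0873
  2        47.50        38.1045        76.2090         228.6269
  3     1,057.50       759.8086     2,279.4257       9,117.7030
  Σ                    840.4567     2,398.1784       9,431.4172
P = 840.4567.
Convexity = Σ t(t+1)·PV / [P·(1+y)²] = 9,431.4172 / (840.4567 × 1.246572) = 9.00211.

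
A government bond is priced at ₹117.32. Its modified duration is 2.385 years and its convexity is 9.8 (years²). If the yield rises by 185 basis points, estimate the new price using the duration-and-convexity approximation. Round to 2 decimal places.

₹112.34

Duration effect: -D_mod·Δy = -2.385 × (+0.0185) = -0.0441225
Convexity effect: ½·C·(Δy)² = 0.5 × 9.8 × (0.0185)² = +0.001677025
ΔP/P ≈ -0.0441225 + 0.001677025 = -0.042445475
New price ≈ 117.32 × (1 - 0.042445475) = 112.340296873.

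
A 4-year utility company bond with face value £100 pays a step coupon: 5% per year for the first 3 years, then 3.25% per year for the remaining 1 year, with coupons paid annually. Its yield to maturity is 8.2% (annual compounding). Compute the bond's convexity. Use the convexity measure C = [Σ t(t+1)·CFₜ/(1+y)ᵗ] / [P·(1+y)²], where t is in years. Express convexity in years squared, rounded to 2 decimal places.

With y = 0.082:
  t   CF        PV=CF/(1+0.082)^t    t·PV        t(t+1)·PV
  1         5.00         4.6211         4.6211           9.2421
  2         5.00         4.2709         8.5417          25.6252
  3         5.00         3.9472        11.8416          47.3663
  4       103.25        75.3323       301.3291       1,506.6453
  Σ                     88.1714       326.3334       1,588.8789
P = 88.1714.
Convexity = Σ t(t+1)·PV / [P·(1+y)²] = 1,588.8789 / (88.1714 × 1.170724) = 15.39248.

15.39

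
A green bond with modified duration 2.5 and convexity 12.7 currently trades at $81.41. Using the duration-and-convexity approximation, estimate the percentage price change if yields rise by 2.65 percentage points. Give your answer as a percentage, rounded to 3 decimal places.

Duration effect: -D_mod·Δy = -2.5 × (+0.0265) = -0.066250
Convexity effect: ½·C·(Δy)² = 0.5 × 12.7 × (0.0265)² = +0.0044592875
ΔP/P ≈ -0.066250 + 0.0044592875 = -0.0617907125
= -6.17907125%.

-6.179%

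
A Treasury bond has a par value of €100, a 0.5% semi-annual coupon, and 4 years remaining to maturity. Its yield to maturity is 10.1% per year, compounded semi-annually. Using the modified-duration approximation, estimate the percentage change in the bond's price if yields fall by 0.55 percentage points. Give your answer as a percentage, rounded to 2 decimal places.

+2.07%

Periodic yield y = 0.0505. Modified duration first:
  t   CF        PV=CF/(1+0.0505)^t    t·PV
  1         0.25         0.2380         0.2380
  2         0.25         0.2265         0.4531
  3         0.25         0.2157         0.6470
  4         0.25         0.2053         0.8211
  5         0.25         0.1954         0.9771
  6         0.25         0.1860         1.1161
  7         0.25         0.1771         1.2396
  8       100.25        67.5952       540.7617
  Σ                     69.0392       546.2536
P = 69.0392; D_Mac = 7.91223 half-year periods = 3.95611 yrs; D_mod = 3.95611/(1+0.0505) = 3.76593 yrs.
ΔP/P ≈ -D_mod · Δy = -3.76593 × (-0.0055) = +0.020713 = +2.0713%.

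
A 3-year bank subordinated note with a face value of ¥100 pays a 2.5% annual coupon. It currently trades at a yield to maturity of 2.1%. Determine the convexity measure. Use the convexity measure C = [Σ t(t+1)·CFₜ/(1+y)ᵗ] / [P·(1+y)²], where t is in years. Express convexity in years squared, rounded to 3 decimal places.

With y = 0.021:
  t   CF        PV=CF/(1+0.021)^t    t·PV        t(t+1)·PV
  1         2.50         2.4486         2.4486           4.8972
  2         2.50         2.3982         4.7964          14.3893
  3       102.50        96.3045       288.9135       1,155.6542
  Σ                    101.1513       296.1586       1,174.9406
P = 101.1513.
Convexity = Σ t(t+1)·PV / [P·(1+y)²] = 1,174.9406 / (101.1513 × 1.042441) = 11.14276.

11.143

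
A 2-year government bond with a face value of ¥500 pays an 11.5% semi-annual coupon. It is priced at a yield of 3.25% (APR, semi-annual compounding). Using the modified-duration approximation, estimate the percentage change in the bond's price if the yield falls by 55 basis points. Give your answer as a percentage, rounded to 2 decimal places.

Periodic yield y = 0.01625. Modified duration first:
  t   CF        PV=CF/(1+0.01625)^t    t·PV
  1        28.75        28.2903        28.2903
  2        28.75        27.8379        55.6758
  3        28.75        27.3928        82.1784
  4       528.75       495.7334     1,982.9334
  Σ                    579.2543     2,149.0779
P = 579.2543; D_Mac = 3.71008 half-year periods = 1.85504 yrs; D_mod = 1.85504/(1+0.01625) = 1.82538 yrs.
ΔP/P ≈ -D_mod · Δy = -1.82538 × (-0.0055) = +0.010040 = +1.0040%.

+1.00%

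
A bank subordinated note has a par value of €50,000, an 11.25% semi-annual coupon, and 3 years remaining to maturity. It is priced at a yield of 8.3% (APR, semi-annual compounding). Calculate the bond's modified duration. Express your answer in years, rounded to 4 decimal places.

Periodic yield y = 0.0415. First find Macaulay duration:
  t   CF        PV=CF/(1+0.0415)^t    t·PV
  1     2,812.50     2,700.4321     2,700.4321
  2     2,812.50     2,592.8296     5,185.6593
  3     2,812.50     2,489.5148     7,468.5443
  4     2,812.50     2,390.3166     9,561.2665
  5     2,812.50     2,295.0712    11,475.3559
  6    52,812.50    41,379.1038   248,274.6229
  Σ                 53,847.2681   284,665.8811
P = 53,847.2681; Macaulay duration = 284,665.8811 / 53,847.2681 = 5.28654 half-year periods = 2.64327 years.
Modified duration = D_Mac / (1 + y) = 2.64327 / 1.0415 = 2.53795 years.

2.5379 years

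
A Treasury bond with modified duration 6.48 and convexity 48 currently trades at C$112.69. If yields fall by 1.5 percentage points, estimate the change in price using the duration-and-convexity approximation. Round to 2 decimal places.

Duration effect: -D_mod·Δy = -6.48 × (-0.015) = +0.097200
Convexity effect: ½·C·(Δy)² = 0.5 × 48 × (-0.015)² = +0.0054000
ΔP/P ≈ +0.097200 + 0.0054000 = +0.102600
ΔP ≈ 112.69 × (+0.102600) = +11.561994.

+C$11.56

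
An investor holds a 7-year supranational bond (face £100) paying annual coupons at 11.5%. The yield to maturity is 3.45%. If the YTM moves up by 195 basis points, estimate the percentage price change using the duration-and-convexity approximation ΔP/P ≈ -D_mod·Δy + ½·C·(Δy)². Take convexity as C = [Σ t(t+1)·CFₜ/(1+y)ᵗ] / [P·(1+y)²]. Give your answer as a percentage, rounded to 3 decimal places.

With y = 0.0345:
  t   CF        PV=CF/(1+0.0345)^t    t·PV        t(t+1)·PV
  1        11.50        11.1165        11.1165          22.2330
  2        11.50        10.7458        21.4915          64.4745
  3        11.50        10.3874        31.1622         124.6487
  4        11.50        10.0410        40.1639         200.8195
  5        11.50         9.7061        48.5306         291.1834
  6        11.50         9.3824        56.2945         394.0616
  7       111.50        87.9349       615.5445       4,924.3559
  Σ                    149.3141       824.3036       6,021.7765
P = 149.3141; D_Mac = 5.52060 yrs; D_mod = 5.33649 yrs; C = 37.68452.
Duration effect: -5.33649 × (+0.0195) = -0.104062
Convexity effect: 0.5 × 37.68452 × (0.0195)² = +0.0071648
ΔP/P ≈ -0.104062 + 0.0071648 = -0.096897 = -9.6897%.

-9.690%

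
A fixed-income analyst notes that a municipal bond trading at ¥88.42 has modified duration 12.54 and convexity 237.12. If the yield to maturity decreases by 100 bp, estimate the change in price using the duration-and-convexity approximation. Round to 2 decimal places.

Duration effect: -D_mod·Δy = -12.54 × (-0.01) = +0.125400
Convexity effect: ½·C·(Δy)² = 0.5 × 237.12 × (-0.01)² = +0.0118560
ΔP/P ≈ +0.125400 + 0.0118560 = +0.137256
ΔP ≈ 88.42 × (+0.137256) = +12.13617552.

+¥12.14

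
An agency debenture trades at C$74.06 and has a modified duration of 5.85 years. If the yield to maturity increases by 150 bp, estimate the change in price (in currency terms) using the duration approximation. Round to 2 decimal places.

-C$6.50

Duration approximation: ΔP/P ≈ -D_mod · Δy = -5.85 × (+0.015) = -0.087750.
ΔP ≈ 74.06 × (-0.087750) = -6.498765.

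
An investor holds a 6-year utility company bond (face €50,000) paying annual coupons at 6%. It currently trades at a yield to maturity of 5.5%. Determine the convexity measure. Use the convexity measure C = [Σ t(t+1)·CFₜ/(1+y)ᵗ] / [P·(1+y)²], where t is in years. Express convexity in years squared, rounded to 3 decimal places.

31.279

With y = 0.055:
  t   CF        PV=CF/(1+0.055)^t    t·PV        t(t+1)·PV
  1     3,000.00     2,843.6019     2,843.6019       5,687.2038
  2     3,000.00     2,695.3572     5,390.7145      16,172.1435
  3     3,000.00     2,554.8410     7,664.5230      30,658.0919
  4     3,000.00     2,421.6502     9,686.6009      48,433.0046
  5     3,000.00     2,295.4031    11,477.0153      68,862.0918
  6    53,000.00    38,438.0292   230,628.1749   1,614,397.2243
  Σ                 51,248.8826   267,690.6305   1,784,209.7599
P = 51,248.8826.
Convexity = Σ t(t+1)·PV / [P·(1+y)²] = 1,784,209.7599 / (51,248.8826 × 1.113025) = 31.27927.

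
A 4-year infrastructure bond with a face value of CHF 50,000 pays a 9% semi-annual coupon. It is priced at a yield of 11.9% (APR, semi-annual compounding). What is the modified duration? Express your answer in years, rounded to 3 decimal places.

Periodic yield y = 0.0595. First find Macaulay duration:
  t   CF        PV=CF/(1+0.0595)^t    t·PV
  1     2,250.00     2,123.6432     2,123.6432
  2     2,250.00     2,004.3825     4,008.7649
  3     2,250.00     1,891.8192     5,675.4577
  4     2,250.00     1,785.5774     7,142.3095
  5     2,250.00     1,685.3019     8,426.5095
  6     2,250.00     1,590.6578     9,543.9466
  7     2,250.00     1,501.3287    10,509.3010
  8    52,250.00    32,906.2662   263,250.1294
  Σ                 45,488.9769   310,680.0620
P = 45,488.9769; Macaulay duration = 310,680.0620 / 45,488.9769 = 6.82979 half-year periods = 3.41489 years.
Modified duration = D_Mac / (1 + y) = 3.41489 / 1.0595 = 3.22312 years.

3.223 years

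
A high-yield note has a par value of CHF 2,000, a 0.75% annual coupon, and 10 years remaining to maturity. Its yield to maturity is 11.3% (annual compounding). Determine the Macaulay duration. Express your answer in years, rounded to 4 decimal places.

Periodic yield y = 0.113. Discount each cash flow and weight by its year:
  t   CF        PV=CF/(1+0.113)^t    t·PV
  1        15.00        13.4771        13.4771
  2        15.00        12.1088        24.2176
  3        15.00        10.8794        32.6383
  4        15.00         9.7749        39.0994
  5        15.00         8.7824        43.9122
  6        15.00         7.8908        47.3447
  7        15.00         7.0897        49.6276
  8        15.00         6.3699        50.9589
  9        15.00         5.7231        51.5083
  10    2,015.00       690.7540     6,907.5400
  Σ                    772.8501     7,260.3241
Price P = Σ PV = 772.8501.
Macaulay duration = Σ(t·PV) / P = 7,260.3241 / 772.8501 = 9.39422 years.

9.3942 years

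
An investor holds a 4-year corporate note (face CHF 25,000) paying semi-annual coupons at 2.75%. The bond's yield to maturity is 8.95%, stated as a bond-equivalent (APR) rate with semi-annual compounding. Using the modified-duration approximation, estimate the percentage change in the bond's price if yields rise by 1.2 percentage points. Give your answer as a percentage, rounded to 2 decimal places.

Periodic yield y = 0.04475. Modified duration first:
  t   CF        PV=CF/(1+0.04475)^t    t·PV
  1       343.75       329.0261       329.0261
  2       343.75       314.9328       629.8657
  3       343.75       301.4433       904.3298
  4       343.75       288.5315     1,154.1259
  5       343.75       276.1727     1,380.8637
  6       343.75       264.3434     1,586.0602
  7       343.75       253.0207     1,771.1449
  8    25,343.75    17,855.4927   142,843.9412
  Σ                 19,882.9631   150,599.3574
P = 19,882.9631; D_Mac = 7.57429 half-year periods = 3.78715 yrs; D_mod = 3.78715/(1+0.04475) = 3.62493 yrs.
ΔP/P ≈ -D_mod · Δy = -3.62493 × (+0.012) = -0.043499 = -4.3499%.

-4.35%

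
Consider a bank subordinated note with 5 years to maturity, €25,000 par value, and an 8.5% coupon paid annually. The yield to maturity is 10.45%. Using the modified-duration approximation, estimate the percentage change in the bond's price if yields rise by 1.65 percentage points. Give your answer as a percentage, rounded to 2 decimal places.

-6.34%

Periodic yield y = 0.1045. Modified duration first:
  t   CF        PV=CF/(1+0.1045)^t    t·PV
  1     2,125.00     1,923.9475     1,923.9475
  2     2,125.00     1,741.9171     3,483.8343
  3     2,125.00     1,577.1092     4,731.3277
  4     2,125.00     1,427.8943     5,711.5771
  5    27,125.00    16,502.1734    82,510.8669
  Σ                 23,173.0415    98,361.5535
P = 23,173.0415; D_Mac = 4.24465 yrs; D_mod = 4.24465/(1+0.1045) = 3.84306 yrs.
ΔP/P ≈ -D_mod · Δy = -3.84306 × (+0.0165) = -0.063410 = -6.3410%.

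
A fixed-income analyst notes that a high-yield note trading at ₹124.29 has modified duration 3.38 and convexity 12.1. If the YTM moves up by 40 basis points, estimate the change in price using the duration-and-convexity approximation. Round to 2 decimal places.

Duration effect: -D_mod·Δy = -3.38 × (+0.004) = -0.013520
Convexity effect: ½·C·(Δy)² = 0.5 × 12.1 × (0.004)² = +0.0000968
ΔP/P ≈ -0.013520 + 0.0000968 = -0.0134232
ΔP ≈ 124.29 × (-0.0134232) = -1.668369528.

-₹1.67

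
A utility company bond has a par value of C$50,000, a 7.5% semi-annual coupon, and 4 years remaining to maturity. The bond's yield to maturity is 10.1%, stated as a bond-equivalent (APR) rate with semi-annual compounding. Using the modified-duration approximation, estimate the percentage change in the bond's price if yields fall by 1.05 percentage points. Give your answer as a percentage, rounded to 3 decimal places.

Periodic yield y = 0.0505. Modified duration first:
  t   CF        PV=CF/(1+0.0505)^t    t·PV
  1     1,875.00     1,784.8644     1,784.8644
  2     1,875.00     1,699.0617     3,398.1235
  3     1,875.00     1,617.3838     4,852.1515
  4     1,875.00     1,539.6324     6,158.5296
  5     1,875.00     1,465.6187     7,328.0933
  6     1,875.00     1,395.1629     8,370.9776
  7     1,875.00     1,328.0942     9,296.6593
  8    51,875.00    34,977.5717   279,820.5738
  Σ                 45,807.3899   321,009.9731
P = 45,807.3899; D_Mac = 7.00782 half-year periods = 3.50391 yrs; D_mod = 3.50391/(1+0.0505) = 3.33547 yrs.
ΔP/P ≈ -D_mod · Δy = -3.33547 × (-0.0105) = +0.035022 = +3.5022%.

+3.502%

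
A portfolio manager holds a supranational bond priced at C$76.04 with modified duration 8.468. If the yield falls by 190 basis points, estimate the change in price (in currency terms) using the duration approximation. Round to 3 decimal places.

Duration approximation: ΔP/P ≈ -D_mod · Δy = -8.468 × (-0.019) = +0.160892.
ΔP ≈ 76.04 × (+0.160892) = +12.23422768.

+C$12.234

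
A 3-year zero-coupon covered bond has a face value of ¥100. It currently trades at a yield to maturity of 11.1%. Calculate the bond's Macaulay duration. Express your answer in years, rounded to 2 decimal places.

A zero-coupon bond has a single cash flow at maturity, so its Macaulay duration equals its maturity: 3 years.

3.00 years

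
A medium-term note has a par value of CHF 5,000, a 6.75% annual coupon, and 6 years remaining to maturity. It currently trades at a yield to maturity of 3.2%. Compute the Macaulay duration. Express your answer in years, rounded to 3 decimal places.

5.210 years

Periodic yield y = 0.032. Discount each cash flow and weight by its year:
  t   CF        PV=CF/(1+0.032)^t    t·PV
  1       337.50       327.0349       327.0349
  2       337.50       316.8943       633.7885
  3       337.50       307.0681       921.2043
  4       337.50       297.5466     1,190.1864
  5       337.50       288.3203     1,441.6017
  6     5,337.50     4,418.3458    26,510.0749
  Σ                  5,955.2100    31,023.8907
Price P = Σ PV = 5,955.2100.
Macaulay duration = Σ(t·PV) / P = 31,023.8907 / 5,955.2100 = 5.20954 years.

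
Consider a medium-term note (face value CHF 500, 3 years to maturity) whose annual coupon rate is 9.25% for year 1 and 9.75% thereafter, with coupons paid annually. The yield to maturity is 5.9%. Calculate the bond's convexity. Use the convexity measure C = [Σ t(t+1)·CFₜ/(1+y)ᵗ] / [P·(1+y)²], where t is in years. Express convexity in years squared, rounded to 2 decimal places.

With y = 0.059:
  t   CF        PV=CF/(1+0.059)^t    t·PV        t(t+1)·PV
  1        46.25        43.6733        43.6733          87.3466
  2        48.75        43.4693        86.9386         260.8158
  3       548.75       462.0475     1,386.1426       5,544.5704
  Σ                    549.1901     1,516.7545       5,892.7327
P = 549.1901.
Convexity = Σ t(t+1)·PV / [P·(1+y)²] = 5,892.7327 / (549.1901 × 1.121481) = 9.56758.

9.57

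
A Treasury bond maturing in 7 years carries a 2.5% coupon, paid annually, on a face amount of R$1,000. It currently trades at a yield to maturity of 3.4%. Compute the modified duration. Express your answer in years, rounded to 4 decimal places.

Periodic yield y = 0.034. First find Macaulay duration:
  t   CF        PV=CF/(1+0.034)^t    t·PV
  1        25.00        24.1779        24.1779
  2        25.00        23.3829        46.7659
  3        25.00        22.6141        67.8422
  4        25.00        21.8705        87.4818
  5        25.00        21.1513       105.7566
  6        25.00        20.4558       122.7349
  7     1,025.00       811.1106     5,677.7744
  Σ                    944.7631     6,132.5337
P = 944.7631; Macaulay duration = 6,132.5337 / 944.7631 = 6.49108 years.
Modified duration = D_Mac / (1 + y) = 6.49108 / 1.034 = 6.27764 years.

6.2776 years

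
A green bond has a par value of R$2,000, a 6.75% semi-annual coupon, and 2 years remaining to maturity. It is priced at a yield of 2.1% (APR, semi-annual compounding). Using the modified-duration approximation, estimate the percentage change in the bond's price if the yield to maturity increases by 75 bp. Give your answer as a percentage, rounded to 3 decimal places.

-1.417%

Periodic yield y = 0.0105. Modified duration first:
  t   CF        PV=CF/(1+0.0105)^t    t·PV
  1        67.50        66.7986        66.7986
  2        67.50        66.1045       132.2090
  3        67.50        65.4176       196.2529
  4     2,067.50     1,982.8974     7,931.5897
  Σ                  2,181.2182     8,326.8502
P = 2,181.2182; D_Mac = 3.81752 half-year periods = 1.90876 yrs; D_mod = 1.90876/(1+0.0105) = 1.88893 yrs.
ΔP/P ≈ -D_mod · Δy = -1.88893 × (+0.0075) = -0.014167 = -1.4167%.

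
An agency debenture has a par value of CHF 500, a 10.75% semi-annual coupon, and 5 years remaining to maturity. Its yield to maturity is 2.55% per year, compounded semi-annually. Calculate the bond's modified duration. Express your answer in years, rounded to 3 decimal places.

Periodic yield y = 0.01275. First find Macaulay duration:
  t   CF        PV=CF/(1+0.01275)^t    t·PV
  1       26.875        26.5367        26.5367
  2       26.875        26.2026        52.4051
  3       26.875        25.8727        77.6181
  4       26.875        25.5470       102.1879
  5       26.875        25.2254       126.1268
  6       26.875        24.9078       149.4467
  7       26.875        24.5942       172.1594
  8       26.875        24.2846       194.2766
  9       26.875        23.9788       215.8096
  10     526.875       464.1786     4,641.7856
  Σ                    691.3282     5,758.3523
P = 691.3282; Macaulay duration = 5,758.3523 / 691.3282 = 8.32940 half-year periods = 4.16470 years.
Modified duration = D_Mac / (1 + y) = 4.16470 / 1.01275 = 4.11227 years.

4.112 years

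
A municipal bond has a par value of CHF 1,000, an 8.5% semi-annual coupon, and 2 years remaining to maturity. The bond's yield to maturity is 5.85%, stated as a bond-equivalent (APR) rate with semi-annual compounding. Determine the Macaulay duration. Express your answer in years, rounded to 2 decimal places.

1.88 years

Periodic yield y = 0.02925. Discount each cash flow and weight by its period:
  t   CF        PV=CF/(1+0.02925)^t    t·PV
  1        42.50        41.2922        41.2922
  2        42.50        40.1187        80.2375
  3        42.50        38.9786       116.9358
  4     1,042.50       928.9505     3,715.8019
  Σ                  1,049.3400     3,954.2674
Price P = Σ PV = 1,049.3400.
Macaulay duration = Σ(t·PV) / P = 3,954.2674 / 1,049.3400 = 3.76834 half-year periods.
In years: 3.76834 / 2 = 1.88417 years.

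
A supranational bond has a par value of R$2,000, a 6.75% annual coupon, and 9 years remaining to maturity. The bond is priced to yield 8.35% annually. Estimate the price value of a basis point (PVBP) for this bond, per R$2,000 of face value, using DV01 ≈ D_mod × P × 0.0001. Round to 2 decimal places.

Periodic yield y = 0.0835.
  t   CF        PV=CF/(1+0.0835)^t    t·PV
  1       135.00       124.5962       124.5962
  2       135.00       114.9942       229.9884
  3       135.00       106.1322       318.3965
  4       135.00        97.9531       391.8123
  5       135.00        90.4043       452.0216
  6       135.00        83.4373       500.6238
  7       135.00        77.0072       539.0504
  8       135.00        71.0726       568.5811
  9     2,135.00     1,037.3794     9,336.4150
  Σ                  1,802.9766    12,461.4854
P = 1,802.9766; D_Mac = 6.91162 yrs; D_mod = 6.37897 yrs.
DV01 ≈ 6.37897 × 1,802.9766 × 0.0001 = 1.150114.

R$1.15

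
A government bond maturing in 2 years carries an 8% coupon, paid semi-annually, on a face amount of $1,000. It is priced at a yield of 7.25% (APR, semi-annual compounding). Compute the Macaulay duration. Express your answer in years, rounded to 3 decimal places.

Periodic yield y = 0.03625. Discount each cash flow and weight by its period:
  t   CF        PV=CF/(1+0.03625)^t    t·PV
  1        40.00        38.6007        38.6007
  2        40.00        37.2504        74.5008
  3        40.00        35.9473       107.8419
  4     1,040.00       901.9348     3,607.7394
  Σ                  1,013.7333     3,828.6828
Price P = Σ PV = 1,013.7333.
Macaulay duration = Σ(t·PV) / P = 3,828.6828 / 1,013.7333 = 3.77681 half-year periods.
In years: 3.77681 / 2 = 1.88841 years.

1.888 years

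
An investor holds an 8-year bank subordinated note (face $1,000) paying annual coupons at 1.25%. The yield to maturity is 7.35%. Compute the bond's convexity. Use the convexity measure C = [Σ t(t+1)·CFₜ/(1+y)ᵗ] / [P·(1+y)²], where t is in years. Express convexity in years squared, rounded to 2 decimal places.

With y = 0.0735:
  t   CF        PV=CF/(1+0.0735)^t    t·PV        t(t+1)·PV
  1        12.50        11.6442        11.6442          23.2883
  2        12.50        10.8469        21.6938          65.0814
  3        12.50        10.1042        30.3127         121.2509
  4        12.50         9.4124        37.6497         188.2486
  5        12.50         8.7680        43.8399         263.0395
  6        12.50         8.1677        49.0060         343.0418
  7        12.50         7.6084        53.2591         426.0727
  8     1,012.50       574.0882     4,592.7058      41,334.3524
  Σ                    640.6401     4,840.1112      42,764.3757
P = 640.6401.
Convexity = Σ t(t+1)·PV / [P·(1+y)²] = 42,764.3757 / (640.6401 × 1.152402) = 57.92472.

57.92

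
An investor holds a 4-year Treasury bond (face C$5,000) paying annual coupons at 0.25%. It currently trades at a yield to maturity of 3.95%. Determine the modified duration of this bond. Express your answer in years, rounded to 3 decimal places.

3.832 years

Periodic yield y = 0.0395. First find Macaulay duration:
  t   CF        PV=CF/(1+0.0395)^t    t·PV
  1        12.50        12.0250        12.0250
  2        12.50        11.5681        23.1361
  3        12.50        11.1285        33.3855
  4     5,012.50     4,292.9557    17,171.8230
  Σ                  4,327.6773    17,240.3696
P = 4,327.6773; Macaulay duration = 17,240.3696 / 4,327.6773 = 3.98375 years.
Modified duration = D_Mac / (1 + y) = 3.98375 / 1.0395 = 3.83237 years.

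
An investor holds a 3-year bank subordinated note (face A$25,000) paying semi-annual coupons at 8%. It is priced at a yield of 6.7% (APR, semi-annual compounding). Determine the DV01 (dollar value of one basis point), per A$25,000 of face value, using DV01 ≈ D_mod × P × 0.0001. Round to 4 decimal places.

Periodic yield y = 0.0335.
  t   CF        PV=CF/(1+0.0335)^t    t·PV
  1     1,000.00       967.5859       967.5859
  2     1,000.00       936.2224     1,872.4448
  3     1,000.00       905.8756     2,717.6268
  4     1,000.00       876.5124     3,506.0497
  5     1,000.00       848.1010     4,240.5052
  6    26,000.00    21,335.8752   128,015.2511
  Σ                 25,870.1725   141,319.4635
P = 25,870.1725; D_Mac = 5.46264 half-year periods = 2.73132 yrs; D_mod = 2.64279 yrs.
DV01 ≈ 2.64279 × 25,870.1725 × 0.0001 = 6.836936.

A$6.8369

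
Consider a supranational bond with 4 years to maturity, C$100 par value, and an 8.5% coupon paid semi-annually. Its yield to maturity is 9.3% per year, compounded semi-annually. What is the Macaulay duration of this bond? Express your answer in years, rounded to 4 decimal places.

3.4652 years

Periodic yield y = 0.0465. Discount each cash flow and weight by its period:
  t   CF        PV=CF/(1+0.0465)^t    t·PV
  1         4.25         4.0612         4.0612
  2         4.25         3.8807         7.7614
  3         4.25         3.7083        11.1248
  4         4.25         3.5435        14.1740
  5         4.25         3.3860        16.9302
  6         4.25         3.2356        19.4135
  7         4.25         3.0918        21.6427
  8       104.25        72.4707       579.7653
  Σ                     97.3777       674.8731
Price P = Σ PV = 97.3777.
Macaulay duration = Σ(t·PV) / P = 674.8731 / 97.3777 = 6.93047 half-year periods.
In years: 6.93047 / 2 = 3.46523 years.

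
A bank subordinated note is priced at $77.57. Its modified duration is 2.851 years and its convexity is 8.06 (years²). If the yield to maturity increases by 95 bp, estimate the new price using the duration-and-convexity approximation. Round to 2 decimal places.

$75.50

Duration effect: -D_mod·Δy = -2.851 × (+0.0095) = -0.0270845
Convexity effect: ½·C·(Δy)² = 0.5 × 8.06 × (0.0095)² = +0.0003637075
ΔP/P ≈ -0.0270845 + 0.0003637075 = -0.0267207925
New price ≈ 77.57 × (1 - 0.0267207925) = 75.497268125775.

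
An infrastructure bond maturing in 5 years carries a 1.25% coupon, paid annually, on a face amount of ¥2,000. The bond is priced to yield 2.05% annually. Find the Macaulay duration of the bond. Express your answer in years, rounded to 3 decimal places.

4.875 years

Periodic yield y = 0.0205. Discount each cash flow and weight by its year:
  t   CF        PV=CF/(1+0.0205)^t    t·PV
  1        25.00        24.4978        24.4978
  2        25.00        24.0057        48.0114
  3        25.00        23.5234        70.5703
  4        25.00        23.0509        92.2036
  5     2,025.00     1,829.6161     9,148.0807
  Σ                  1,924.6940     9,383.3638
Price P = Σ PV = 1,924.6940.
Macaulay duration = Σ(t·PV) / P = 9,383.3638 / 1,924.6940 = 4.87525 years.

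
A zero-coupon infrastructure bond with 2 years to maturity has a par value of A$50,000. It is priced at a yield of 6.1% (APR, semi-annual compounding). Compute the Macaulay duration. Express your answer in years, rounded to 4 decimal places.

2.0000 years

A zero-coupon bond has a single cash flow at maturity, so its Macaulay duration equals its maturity: 2 years.
(Equivalently: 4 semi-annual periods ÷ 2 = 2 years.)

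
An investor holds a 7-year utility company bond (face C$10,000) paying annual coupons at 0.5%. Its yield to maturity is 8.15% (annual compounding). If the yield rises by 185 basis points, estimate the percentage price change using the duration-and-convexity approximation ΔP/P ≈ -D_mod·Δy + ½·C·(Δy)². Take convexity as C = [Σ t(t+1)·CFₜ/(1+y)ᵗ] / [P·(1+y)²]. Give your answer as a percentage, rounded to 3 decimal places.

-10.934%

With y = 0.0815:
  t   CF        PV=CF/(1+0.0815)^t    t·PV        t(t+1)·PV
  1        50.00        46.2321        46.2321          92.4642
  2        50.00        42.7481        85.4962         256.4887
  3        50.00        39.5267       118.5801         474.3203
  4        50.00        36.5480       146.1921         730.9605
  5        50.00        33.7938       168.9691       1,013.8148
  6        50.00        31.2472       187.4831       1,312.3817
  7    10,050.00     5,807.3820    40,651.6741     325,213.3929
  Σ                  6,037.4779    41,404.6268     329,093.8230
P = 6,037.4779; D_Mac = 6.85793 yrs; D_mod = 6.34113 yrs; C = 46.60271.
Duration effect: -6.34113 × (+0.0185) = -0.117311
Convexity effect: 0.5 × 46.60271 × (0.0185)² = +0.0079749
ΔP/P ≈ -0.117311 + 0.0079749 = -0.109336 = -10.9336%.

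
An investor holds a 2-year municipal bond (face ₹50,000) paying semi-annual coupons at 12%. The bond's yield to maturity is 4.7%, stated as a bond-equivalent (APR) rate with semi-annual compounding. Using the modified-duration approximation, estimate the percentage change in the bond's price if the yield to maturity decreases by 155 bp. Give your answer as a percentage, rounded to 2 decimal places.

+2.80%

Periodic yield y = 0.0235. Modified duration first:
  t   CF        PV=CF/(1+0.0235)^t    t·PV
  1     3,000.00     2,931.1187     2,931.1187
  2     3,000.00     2,863.8190     5,727.6379
  3     3,000.00     2,798.0645     8,394.1934
  4    53,000.00    48,297.4811   193,189.9246
  Σ                 56,890.4833   210,242.8746
P = 56,890.4833; D_Mac = 3.69557 half-year periods = 1.84779 yrs; D_mod = 1.84779/(1+0.0235) = 1.80536 yrs.
ΔP/P ≈ -D_mod · Δy = -1.80536 × (-0.0155) = +0.027983 = +2.7983%.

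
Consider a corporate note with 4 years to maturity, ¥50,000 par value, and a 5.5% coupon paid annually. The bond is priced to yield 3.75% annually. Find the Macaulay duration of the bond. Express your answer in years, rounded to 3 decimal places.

Periodic yield y = 0.0375. Discount each cash flow and weight by its year:
  t   CF        PV=CF/(1+0.0375)^t    t·PV
  1     2,750.00     2,650.6024     2,650.6024
  2     2,750.00     2,554.7975     5,109.5950
  3     2,750.00     2,462.4554     7,387.3663
  4    52,750.00    45,527.1058   182,108.4231
  Σ                 53,194.9611   197,255.9868
Price P = Σ PV = 53,194.9611.
Macaulay duration = Σ(t·PV) / P = 197,255.9868 / 53,194.9611 = 3.70817 years.

3.708 years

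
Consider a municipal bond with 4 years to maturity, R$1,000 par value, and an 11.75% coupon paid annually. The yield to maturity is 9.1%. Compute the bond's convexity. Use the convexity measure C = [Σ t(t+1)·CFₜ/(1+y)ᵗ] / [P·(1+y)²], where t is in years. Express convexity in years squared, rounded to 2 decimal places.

13.67

With y = 0.091:
  t   CF        PV=CF/(1+0.091)^t    t·PV        t(t+1)·PV
  1       117.50       107.6994       107.6994         215.3987
  2       117.50        98.7162       197.4324         592.2971
  3       117.50        90.4823       271.4469       1,085.7876
  4     1,117.50       788.7666     3,155.0665      15,775.3326
  Σ                  1,085.6645     3,731.6451      17,668.8160
P = 1,085.6645.
Convexity = Σ t(t+1)·PV / [P·(1+y)²] = 17,668.8160 / (1,085.6645 × 1.190281) = 13.67295.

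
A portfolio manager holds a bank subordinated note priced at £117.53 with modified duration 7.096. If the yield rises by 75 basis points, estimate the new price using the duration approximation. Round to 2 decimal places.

Duration approximation: ΔP/P ≈ -D_mod · Δy = -7.096 × (+0.0075) = -0.053220.
New price ≈ 117.53 × (1 - 0.053220) = 111.2750534.

£111.28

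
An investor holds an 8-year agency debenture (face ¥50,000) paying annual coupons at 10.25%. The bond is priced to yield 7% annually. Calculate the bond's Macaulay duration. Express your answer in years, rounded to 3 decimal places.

6.025 years

Periodic yield y = 0.07. Discount each cash flow and weight by its year:
  t   CF        PV=CF/(1+0.07)^t    t·PV
  1     5,125.00     4,789.7196     4,789.7196
  2     5,125.00     4,476.3735     8,952.7470
  3     5,125.00     4,183.5266    12,550.5799
  4     5,125.00     3,909.8380    15,639.3518
  5     5,125.00     3,654.0542    18,270.2708
  6     5,125.00     3,415.0039    20,490.0234
  7     5,125.00     3,191.5924    22,341.1470
  8    55,125.00    32,083.2519   256,666.0151
  Σ                 59,703.3601   359,699.8546
Price P = Σ PV = 59,703.3601.
Macaulay duration = Σ(t·PV) / P = 359,699.8546 / 59,703.3601 = 6.02478 years.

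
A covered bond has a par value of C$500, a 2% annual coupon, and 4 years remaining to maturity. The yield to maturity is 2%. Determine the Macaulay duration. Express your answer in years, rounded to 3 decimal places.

Periodic yield y = 0.02. Discount each cash flow and weight by its year:
  t   CF        PV=CF/(1+0.02)^t    t·PV
  1        10.00         9.8039         9.8039
  2        10.00         9.6117        19.2234
  3        10.00         9.4232        28.2697
  4       510.00       471.1612     1,884.6447
  Σ                    500.0000     1,941.9416
Price P = Σ PV = 500.0000.
Macaulay duration = Σ(t·PV) / P = 1,941.9416 / 500.0000 = 3.88388 years.

3.884 years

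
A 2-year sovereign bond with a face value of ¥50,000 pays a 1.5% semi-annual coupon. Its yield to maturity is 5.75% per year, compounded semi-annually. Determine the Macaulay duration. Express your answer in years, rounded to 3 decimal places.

1.977 years

Periodic yield y = 0.02875. Discount each cash flow and weight by its period:
  t   CF        PV=CF/(1+0.02875)^t    t·PV
  1       375.00       364.5200       364.5200
  2       375.00       354.3330       708.6660
  3       375.00       344.4306     1,033.2918
  4    50,375.00    44,975.4654   179,901.8617
  Σ                 46,038.7490   182,008.3395
Price P = Σ PV = 46,038.7490.
Macaulay duration = Σ(t·PV) / P = 182,008.3395 / 46,038.7490 = 3.95337 half-year periods.
In years: 3.95337 / 2 = 1.97669 years.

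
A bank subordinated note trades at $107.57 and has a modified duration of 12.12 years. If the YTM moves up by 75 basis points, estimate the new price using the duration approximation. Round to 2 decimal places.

Duration approximation: ΔP/P ≈ -D_mod · Δy = -12.12 × (+0.0075) = -0.090900.
New price ≈ 107.57 × (1 - 0.090900) = 97.791887.

$97.79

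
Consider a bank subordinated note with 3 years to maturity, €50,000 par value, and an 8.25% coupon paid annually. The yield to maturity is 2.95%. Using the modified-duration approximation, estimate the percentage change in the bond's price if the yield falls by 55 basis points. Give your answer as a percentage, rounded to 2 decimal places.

Periodic yield y = 0.0295. Modified duration first:
  t   CF        PV=CF/(1+0.0295)^t    t·PV
  1     4,125.00     4,006.7994     4,006.7994
  2     4,125.00     3,891.9858     7,783.9717
  3    54,125.00    49,604.2464   148,812.7393
  Σ                 57,503.0317   160,603.5104
P = 57,503.0317; D_Mac = 2.79296 yrs; D_mod = 2.79296/(1+0.0295) = 2.71293 yrs.
ΔP/P ≈ -D_mod · Δy = -2.71293 × (-0.0055) = +0.014921 = +1.4921%.

+1.49%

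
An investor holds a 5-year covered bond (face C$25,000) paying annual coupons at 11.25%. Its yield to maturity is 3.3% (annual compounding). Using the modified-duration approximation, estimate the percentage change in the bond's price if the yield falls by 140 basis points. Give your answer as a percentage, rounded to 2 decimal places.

+5.73%

Periodic yield y = 0.033. Modified duration first:
  t   CF        PV=CF/(1+0.033)^t    t·PV
  1     2,812.50     2,722.6525     2,722.6525
  2     2,812.50     2,635.6752     5,271.3504
  3     2,812.50     2,551.4765     7,654.4294
  4     2,812.50     2,469.9675     9,879.8701
  5    27,812.50    23,644.9511   118,224.7556
  Σ                 34,024.7228   143,753.0580
P = 34,024.7228; D_Mac = 4.22496 yrs; D_mod = 4.22496/(1+0.033) = 4.08999 yrs.
ΔP/P ≈ -D_mod · Δy = -4.08999 × (-0.014) = +0.057260 = +5.7260%.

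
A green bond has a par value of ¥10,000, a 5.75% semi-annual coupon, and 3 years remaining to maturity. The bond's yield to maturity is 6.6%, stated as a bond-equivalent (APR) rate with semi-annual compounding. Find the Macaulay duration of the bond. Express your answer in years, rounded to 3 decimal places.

2.795 years

Periodic yield y = 0.033. Discount each cash flow and weight by its period:
  t   CF        PV=CF/(1+0.033)^t    t·PV
  1       287.50       278.3156       278.3156
  2       287.50       269.4246       538.8491
  3       287.50       260.8176       782.4528
  4       287.50       252.4856     1,009.9423
  5       287.50       244.4197     1,222.0986
  6    10,287.50     8,466.5781    50,799.4686
  Σ                  9,772.0411    54,631.1270
Price P = Σ PV = 9,772.0411.
Macaulay duration = Σ(t·PV) / P = 54,631.1270 / 9,772.0411 = 5.59055 half-year periods.
In years: 5.59055 / 2 = 2.79528 years.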